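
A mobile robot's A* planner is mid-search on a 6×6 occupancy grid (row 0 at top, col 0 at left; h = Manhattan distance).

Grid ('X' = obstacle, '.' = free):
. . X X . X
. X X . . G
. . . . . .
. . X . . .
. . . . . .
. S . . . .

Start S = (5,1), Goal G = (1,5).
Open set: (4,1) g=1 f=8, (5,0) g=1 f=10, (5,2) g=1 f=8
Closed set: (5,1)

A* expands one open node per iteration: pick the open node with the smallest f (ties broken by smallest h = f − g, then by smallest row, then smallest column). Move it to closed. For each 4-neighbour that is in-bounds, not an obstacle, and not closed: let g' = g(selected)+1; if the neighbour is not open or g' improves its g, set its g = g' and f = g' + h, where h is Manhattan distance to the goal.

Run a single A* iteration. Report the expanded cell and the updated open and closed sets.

step 1: expand (4,1) (f=8, h=7) → closed; open now [(3,1) g=2 f=8, (4,0) g=2 f=10, (4,2) g=2 f=8, (5,0) g=1 f=10, (5,2) g=1 f=8]

expanded=(4,1); open=[(3,1) g=2 f=8, (4,0) g=2 f=10, (4,2) g=2 f=8, (5,0) g=1 f=10, (5,2) g=1 f=8]; closed=[(4,1), (5,1)]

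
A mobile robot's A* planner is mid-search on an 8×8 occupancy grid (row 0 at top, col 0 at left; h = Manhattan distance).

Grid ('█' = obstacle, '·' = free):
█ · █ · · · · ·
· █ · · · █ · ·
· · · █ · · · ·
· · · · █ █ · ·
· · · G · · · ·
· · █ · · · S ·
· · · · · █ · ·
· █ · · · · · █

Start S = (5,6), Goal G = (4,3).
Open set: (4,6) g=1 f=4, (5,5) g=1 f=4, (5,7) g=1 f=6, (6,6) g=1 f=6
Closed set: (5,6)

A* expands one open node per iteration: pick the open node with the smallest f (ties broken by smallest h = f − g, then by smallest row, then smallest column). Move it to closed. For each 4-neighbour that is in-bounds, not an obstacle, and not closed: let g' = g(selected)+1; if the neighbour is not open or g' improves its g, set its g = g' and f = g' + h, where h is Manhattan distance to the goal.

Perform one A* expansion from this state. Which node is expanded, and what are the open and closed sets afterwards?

step 1: expand (4,6) (f=4, h=3) → closed; open now [(3,6) g=2 f=6, (4,5) g=2 f=4, (4,7) g=2 f=6, (5,5) g=1 f=4, (5,7) g=1 f=6, (6,6) g=1 f=6]

expanded=(4,6); open=[(3,6) g=2 f=6, (4,5) g=2 f=4, (4,7) g=2 f=6, (5,5) g=1 f=4, (5,7) g=1 f=6, (6,6) g=1 f=6]; closed=[(4,6), (5,6)]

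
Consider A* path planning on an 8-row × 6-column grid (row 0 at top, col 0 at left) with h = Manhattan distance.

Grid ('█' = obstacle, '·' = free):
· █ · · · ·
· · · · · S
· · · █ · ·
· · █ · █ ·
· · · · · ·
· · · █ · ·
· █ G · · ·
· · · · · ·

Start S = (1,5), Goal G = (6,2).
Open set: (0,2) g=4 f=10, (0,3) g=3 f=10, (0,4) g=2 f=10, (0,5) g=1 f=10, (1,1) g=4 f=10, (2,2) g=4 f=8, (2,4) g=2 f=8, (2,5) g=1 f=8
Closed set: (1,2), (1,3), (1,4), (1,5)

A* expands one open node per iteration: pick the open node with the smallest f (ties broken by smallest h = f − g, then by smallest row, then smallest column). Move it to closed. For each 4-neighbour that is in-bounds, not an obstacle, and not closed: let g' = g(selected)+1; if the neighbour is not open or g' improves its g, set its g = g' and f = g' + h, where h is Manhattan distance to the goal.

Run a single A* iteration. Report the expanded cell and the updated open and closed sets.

step 1: expand (2,2) (f=8, h=4) → closed; open now [(0,2) g=4 f=10, (0,3) g=3 f=10, (0,4) g=2 f=10, (0,5) g=1 f=10, (1,1) g=4 f=10, (2,1) g=5 f=10, (2,4) g=2 f=8, (2,5) g=1 f=8]

expanded=(2,2); open=[(0,2) g=4 f=10, (0,3) g=3 f=10, (0,4) g=2 f=10, (0,5) g=1 f=10, (1,1) g=4 f=10, (2,1) g=5 f=10, (2,4) g=2 f=8, (2,5) g=1 f=8]; closed=[(1,2), (1,3), (1,4), (1,5), (2,2)]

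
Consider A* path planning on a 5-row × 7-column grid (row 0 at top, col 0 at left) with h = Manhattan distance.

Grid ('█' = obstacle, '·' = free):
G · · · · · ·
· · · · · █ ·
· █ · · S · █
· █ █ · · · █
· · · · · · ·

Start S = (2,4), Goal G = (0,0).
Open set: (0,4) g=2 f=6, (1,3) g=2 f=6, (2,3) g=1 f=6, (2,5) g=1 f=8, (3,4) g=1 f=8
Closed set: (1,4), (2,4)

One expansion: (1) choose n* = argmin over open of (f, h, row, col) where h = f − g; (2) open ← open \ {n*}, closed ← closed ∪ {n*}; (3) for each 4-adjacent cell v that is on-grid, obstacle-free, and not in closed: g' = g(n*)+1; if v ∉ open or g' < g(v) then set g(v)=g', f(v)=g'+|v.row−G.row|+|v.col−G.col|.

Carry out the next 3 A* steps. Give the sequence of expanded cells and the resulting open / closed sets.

order=[(0,4) → (0,3) → (0,2)]; open=[(0,1) g=5 f=6, (0,5) g=3 f=8, (1,2) g=5 f=8, (1,3) g=2 f=6, (2,3) g=1 f=6, (2,5) g=1 f=8, (3,4) g=1 f=8]; closed=[(0,2), (0,3), (0,4), (1,4), (2,4)]

step 1: expand (0,4) (f=6, h=4) → closed; open now [(0,3) g=3 f=6, (0,5) g=3 f=8, (1,3) g=2 f=6, (2,3) g=1 f=6, (2,5) g=1 f=8, (3,4) g=1 f=8]
step 2: expand (0,3) (f=6, h=3) → closed; open now [(0,2) g=4 f=6, (0,5) g=3 f=8, (1,3) g=2 f=6, (2,3) g=1 f=6, (2,5) g=1 f=8, (3,4) g=1 f=8]
step 3: expand (0,2) (f=6, h=2) → closed; open now [(0,1) g=5 f=6, (0,5) g=3 f=8, (1,2) g=5 f=8, (1,3) g=2 f=6, (2,3) g=1 f=6, (2,5) g=1 f=8, (3,4) g=1 f=8]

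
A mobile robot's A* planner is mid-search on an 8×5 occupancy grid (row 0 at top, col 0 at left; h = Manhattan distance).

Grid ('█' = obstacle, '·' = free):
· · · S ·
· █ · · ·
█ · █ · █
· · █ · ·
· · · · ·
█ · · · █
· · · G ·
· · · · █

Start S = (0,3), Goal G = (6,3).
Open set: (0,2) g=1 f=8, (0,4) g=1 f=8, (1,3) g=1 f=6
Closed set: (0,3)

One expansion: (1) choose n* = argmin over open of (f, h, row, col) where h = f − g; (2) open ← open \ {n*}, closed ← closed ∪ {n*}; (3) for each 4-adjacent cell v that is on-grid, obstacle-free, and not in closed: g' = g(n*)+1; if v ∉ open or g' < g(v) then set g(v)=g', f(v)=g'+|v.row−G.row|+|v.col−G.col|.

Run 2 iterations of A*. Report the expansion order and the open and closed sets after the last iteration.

step 1: expand (1,3) (f=6, h=5) → closed; open now [(0,2) g=1 f=8, (0,4) g=1 f=8, (1,2) g=2 f=8, (1,4) g=2 f=8, (2,3) g=2 f=6]
step 2: expand (2,3) (f=6, h=4) → closed; open now [(0,2) g=1 f=8, (0,4) g=1 f=8, (1,2) g=2 f=8, (1,4) g=2 f=8, (3,3) g=3 f=6]

order=[(1,3) → (2,3)]; open=[(0,2) g=1 f=8, (0,4) g=1 f=8, (1,2) g=2 f=8, (1,4) g=2 f=8, (3,3) g=3 f=6]; closed=[(0,3), (1,3), (2,3)]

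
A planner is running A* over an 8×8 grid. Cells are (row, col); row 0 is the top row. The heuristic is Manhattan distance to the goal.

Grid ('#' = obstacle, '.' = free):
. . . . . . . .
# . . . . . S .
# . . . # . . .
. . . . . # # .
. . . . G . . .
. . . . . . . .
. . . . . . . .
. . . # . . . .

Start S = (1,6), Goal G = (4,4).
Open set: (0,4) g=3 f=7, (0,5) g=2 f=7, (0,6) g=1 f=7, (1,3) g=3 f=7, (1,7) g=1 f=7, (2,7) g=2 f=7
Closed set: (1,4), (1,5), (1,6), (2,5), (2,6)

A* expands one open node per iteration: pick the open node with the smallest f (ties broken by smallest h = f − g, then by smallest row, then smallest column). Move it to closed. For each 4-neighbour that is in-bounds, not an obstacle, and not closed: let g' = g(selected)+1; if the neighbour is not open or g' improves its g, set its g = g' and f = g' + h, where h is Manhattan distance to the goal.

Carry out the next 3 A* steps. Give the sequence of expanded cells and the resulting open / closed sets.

step 1: expand (0,4) (f=7, h=4) → closed; open now [(0,3) g=4 f=9, (0,5) g=2 f=7, (0,6) g=1 f=7, (1,3) g=3 f=7, (1,7) g=1 f=7, (2,7) g=2 f=7]
step 2: expand (1,3) (f=7, h=4) → closed; open now [(0,3) g=4 f=9, (0,5) g=2 f=7, (0,6) g=1 f=7, (1,2) g=4 f=9, (1,7) g=1 f=7, (2,3) g=4 f=7, (2,7) g=2 f=7]
step 3: expand (2,3) (f=7, h=3) → closed; open now [(0,3) g=4 f=9, (0,5) g=2 f=7, (0,6) g=1 f=7, (1,2) g=4 f=9, (1,7) g=1 f=7, (2,2) g=5 f=9, (2,7) g=2 f=7, (3,3) g=5 f=7]

order=[(0,4) → (1,3) → (2,3)]; open=[(0,3) g=4 f=9, (0,5) g=2 f=7, (0,6) g=1 f=7, (1,2) g=4 f=9, (1,7) g=1 f=7, (2,2) g=5 f=9, (2,7) g=2 f=7, (3,3) g=5 f=7]; closed=[(0,4), (1,3), (1,4), (1,5), (1,6), (2,3), (2,5), (2,6)]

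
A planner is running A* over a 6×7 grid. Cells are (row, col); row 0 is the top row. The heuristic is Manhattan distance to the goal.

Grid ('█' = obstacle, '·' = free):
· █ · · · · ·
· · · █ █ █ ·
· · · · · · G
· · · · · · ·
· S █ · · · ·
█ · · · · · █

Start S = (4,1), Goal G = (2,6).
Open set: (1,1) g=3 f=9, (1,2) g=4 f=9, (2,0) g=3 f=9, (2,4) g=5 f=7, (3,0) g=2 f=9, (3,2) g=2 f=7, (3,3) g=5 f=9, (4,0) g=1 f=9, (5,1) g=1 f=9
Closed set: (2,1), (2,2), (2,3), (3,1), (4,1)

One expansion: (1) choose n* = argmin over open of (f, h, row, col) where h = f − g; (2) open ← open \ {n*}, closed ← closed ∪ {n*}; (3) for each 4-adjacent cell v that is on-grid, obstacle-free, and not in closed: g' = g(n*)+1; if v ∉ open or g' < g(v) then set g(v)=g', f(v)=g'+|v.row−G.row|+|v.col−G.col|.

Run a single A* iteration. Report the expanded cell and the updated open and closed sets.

expanded=(2,4); open=[(1,1) g=3 f=9, (1,2) g=4 f=9, (2,0) g=3 f=9, (2,5) g=6 f=7, (3,0) g=2 f=9, (3,2) g=2 f=7, (3,3) g=5 f=9, (3,4) g=6 f=9, (4,0) g=1 f=9, (5,1) g=1 f=9]; closed=[(2,1), (2,2), (2,3), (2,4), (3,1), (4,1)]

step 1: expand (2,4) (f=7, h=2) → closed; open now [(1,1) g=3 f=9, (1,2) g=4 f=9, (2,0) g=3 f=9, (2,5) g=6 f=7, (3,0) g=2 f=9, (3,2) g=2 f=7, (3,3) g=5 f=9, (3,4) g=6 f=9, (4,0) g=1 f=9, (5,1) g=1 f=9]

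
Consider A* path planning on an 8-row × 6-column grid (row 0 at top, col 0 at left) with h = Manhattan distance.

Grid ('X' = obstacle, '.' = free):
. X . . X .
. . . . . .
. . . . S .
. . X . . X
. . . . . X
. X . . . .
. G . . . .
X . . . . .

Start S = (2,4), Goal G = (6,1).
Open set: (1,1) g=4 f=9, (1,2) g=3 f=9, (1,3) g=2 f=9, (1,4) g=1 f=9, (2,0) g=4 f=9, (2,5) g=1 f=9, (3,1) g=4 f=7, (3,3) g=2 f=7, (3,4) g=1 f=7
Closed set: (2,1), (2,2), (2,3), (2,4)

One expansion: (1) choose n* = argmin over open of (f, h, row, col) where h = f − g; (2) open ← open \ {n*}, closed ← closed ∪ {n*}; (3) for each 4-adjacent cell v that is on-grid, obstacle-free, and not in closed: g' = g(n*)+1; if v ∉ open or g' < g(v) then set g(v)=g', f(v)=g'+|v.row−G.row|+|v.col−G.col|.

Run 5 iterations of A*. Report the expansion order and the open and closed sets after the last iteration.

order=[(3,1) → (4,1) → (3,3) → (4,3) → (4,2)]; open=[(1,1) g=4 f=9, (1,2) g=3 f=9, (1,3) g=2 f=9, (1,4) g=1 f=9, (2,0) g=4 f=9, (2,5) g=1 f=9, (3,0) g=5 f=9, (3,4) g=1 f=7, (4,0) g=6 f=9, (4,4) g=4 f=9, (5,2) g=5 f=7, (5,3) g=4 f=7]; closed=[(2,1), (2,2), (2,3), (2,4), (3,1), (3,3), (4,1), (4,2), (4,3)]

step 1: expand (3,1) (f=7, h=3) → closed; open now [(1,1) g=4 f=9, (1,2) g=3 f=9, (1,3) g=2 f=9, (1,4) g=1 f=9, (2,0) g=4 f=9, (2,5) g=1 f=9, (3,0) g=5 f=9, (3,3) g=2 f=7, (3,4) g=1 f=7, (4,1) g=5 f=7]
step 2: expand (4,1) (f=7, h=2) → closed; open now [(1,1) g=4 f=9, (1,2) g=3 f=9, (1,3) g=2 f=9, (1,4) g=1 f=9, (2,0) g=4 f=9, (2,5) g=1 f=9, (3,0) g=5 f=9, (3,3) g=2 f=7, (3,4) g=1 f=7, (4,0) g=6 f=9, (4,2) g=6 f=9]
step 3: expand (3,3) (f=7, h=5) → closed; open now [(1,1) g=4 f=9, (1,2) g=3 f=9, (1,3) g=2 f=9, (1,4) g=1 f=9, (2,0) g=4 f=9, (2,5) g=1 f=9, (3,0) g=5 f=9, (3,4) g=1 f=7, (4,0) g=6 f=9, (4,2) g=6 f=9, (4,3) g=3 f=7]
step 4: expand (4,3) (f=7, h=4) → closed; open now [(1,1) g=4 f=9, (1,2) g=3 f=9, (1,3) g=2 f=9, (1,4) g=1 f=9, (2,0) g=4 f=9, (2,5) g=1 f=9, (3,0) g=5 f=9, (3,4) g=1 f=7, (4,0) g=6 f=9, (4,2) g=4 f=7, (4,4) g=4 f=9, (5,3) g=4 f=7]
step 5: expand (4,2) (f=7, h=3) → closed; open now [(1,1) g=4 f=9, (1,2) g=3 f=9, (1,3) g=2 f=9, (1,4) g=1 f=9, (2,0) g=4 f=9, (2,5) g=1 f=9, (3,0) g=5 f=9, (3,4) g=1 f=7, (4,0) g=6 f=9, (4,4) g=4 f=9, (5,2) g=5 f=7, (5,3) g=4 f=7]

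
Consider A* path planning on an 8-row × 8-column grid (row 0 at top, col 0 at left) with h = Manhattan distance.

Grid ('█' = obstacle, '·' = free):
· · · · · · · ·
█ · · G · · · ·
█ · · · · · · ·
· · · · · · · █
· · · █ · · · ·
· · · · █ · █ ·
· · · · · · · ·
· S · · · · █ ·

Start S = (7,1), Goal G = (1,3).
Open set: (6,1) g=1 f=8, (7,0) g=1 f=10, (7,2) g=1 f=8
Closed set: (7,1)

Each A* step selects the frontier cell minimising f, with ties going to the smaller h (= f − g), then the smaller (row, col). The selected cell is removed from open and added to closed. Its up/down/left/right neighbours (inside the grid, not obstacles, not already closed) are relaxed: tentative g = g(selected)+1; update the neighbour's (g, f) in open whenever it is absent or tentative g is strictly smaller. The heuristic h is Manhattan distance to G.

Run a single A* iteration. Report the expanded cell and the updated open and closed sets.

expanded=(6,1); open=[(5,1) g=2 f=8, (6,0) g=2 f=10, (6,2) g=2 f=8, (7,0) g=1 f=10, (7,2) g=1 f=8]; closed=[(6,1), (7,1)]

step 1: expand (6,1) (f=8, h=7) → closed; open now [(5,1) g=2 f=8, (6,0) g=2 f=10, (6,2) g=2 f=8, (7,0) g=1 f=10, (7,2) g=1 f=8]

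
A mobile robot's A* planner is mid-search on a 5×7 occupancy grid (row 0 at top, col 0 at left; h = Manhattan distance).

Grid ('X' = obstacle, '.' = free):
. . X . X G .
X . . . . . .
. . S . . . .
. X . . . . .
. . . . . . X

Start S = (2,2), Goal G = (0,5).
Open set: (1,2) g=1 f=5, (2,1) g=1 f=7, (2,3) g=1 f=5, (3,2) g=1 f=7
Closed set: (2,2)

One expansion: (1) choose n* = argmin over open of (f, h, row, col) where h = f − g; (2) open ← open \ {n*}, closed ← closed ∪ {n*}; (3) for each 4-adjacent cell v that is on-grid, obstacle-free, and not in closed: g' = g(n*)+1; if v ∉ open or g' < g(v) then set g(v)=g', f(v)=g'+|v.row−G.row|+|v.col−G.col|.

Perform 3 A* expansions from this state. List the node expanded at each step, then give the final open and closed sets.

order=[(1,2) → (1,3) → (0,3)]; open=[(1,1) g=2 f=7, (1,4) g=3 f=5, (2,1) g=1 f=7, (2,3) g=1 f=5, (3,2) g=1 f=7]; closed=[(0,3), (1,2), (1,3), (2,2)]

step 1: expand (1,2) (f=5, h=4) → closed; open now [(1,1) g=2 f=7, (1,3) g=2 f=5, (2,1) g=1 f=7, (2,3) g=1 f=5, (3,2) g=1 f=7]
step 2: expand (1,3) (f=5, h=3) → closed; open now [(0,3) g=3 f=5, (1,1) g=2 f=7, (1,4) g=3 f=5, (2,1) g=1 f=7, (2,3) g=1 f=5, (3,2) g=1 f=7]
step 3: expand (0,3) (f=5, h=2) → closed; open now [(1,1) g=2 f=7, (1,4) g=3 f=5, (2,1) g=1 f=7, (2,3) g=1 f=5, (3,2) g=1 f=7]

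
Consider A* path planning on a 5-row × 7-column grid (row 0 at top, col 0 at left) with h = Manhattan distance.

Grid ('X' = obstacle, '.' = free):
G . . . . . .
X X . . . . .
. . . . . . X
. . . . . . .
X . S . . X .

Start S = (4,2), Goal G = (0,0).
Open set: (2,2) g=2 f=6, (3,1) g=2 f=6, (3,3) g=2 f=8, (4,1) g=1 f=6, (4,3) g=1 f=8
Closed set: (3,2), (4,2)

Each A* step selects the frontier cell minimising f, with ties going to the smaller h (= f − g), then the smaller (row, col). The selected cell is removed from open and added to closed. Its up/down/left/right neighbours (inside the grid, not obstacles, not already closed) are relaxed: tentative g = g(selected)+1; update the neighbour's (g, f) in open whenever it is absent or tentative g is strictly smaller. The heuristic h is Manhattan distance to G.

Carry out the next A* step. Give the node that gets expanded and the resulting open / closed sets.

step 1: expand (2,2) (f=6, h=4) → closed; open now [(1,2) g=3 f=6, (2,1) g=3 f=6, (2,3) g=3 f=8, (3,1) g=2 f=6, (3,3) g=2 f=8, (4,1) g=1 f=6, (4,3) g=1 f=8]

expanded=(2,2); open=[(1,2) g=3 f=6, (2,1) g=3 f=6, (2,3) g=3 f=8, (3,1) g=2 f=6, (3,3) g=2 f=8, (4,1) g=1 f=6, (4,3) g=1 f=8]; closed=[(2,2), (3,2), (4,2)]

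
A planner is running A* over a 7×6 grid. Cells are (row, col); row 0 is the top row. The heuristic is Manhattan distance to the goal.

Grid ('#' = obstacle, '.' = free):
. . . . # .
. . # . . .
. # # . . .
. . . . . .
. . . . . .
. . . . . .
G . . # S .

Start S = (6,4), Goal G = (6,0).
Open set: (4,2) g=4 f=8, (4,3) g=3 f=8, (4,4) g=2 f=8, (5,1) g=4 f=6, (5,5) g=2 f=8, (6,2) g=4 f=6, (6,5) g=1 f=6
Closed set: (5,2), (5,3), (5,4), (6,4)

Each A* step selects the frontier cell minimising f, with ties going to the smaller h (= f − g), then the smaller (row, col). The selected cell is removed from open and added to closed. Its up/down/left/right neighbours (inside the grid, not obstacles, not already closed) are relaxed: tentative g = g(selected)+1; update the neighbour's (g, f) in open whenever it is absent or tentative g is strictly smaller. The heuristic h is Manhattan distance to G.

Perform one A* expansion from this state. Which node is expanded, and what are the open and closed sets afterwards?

step 1: expand (5,1) (f=6, h=2) → closed; open now [(4,1) g=5 f=8, (4,2) g=4 f=8, (4,3) g=3 f=8, (4,4) g=2 f=8, (5,0) g=5 f=6, (5,5) g=2 f=8, (6,1) g=5 f=6, (6,2) g=4 f=6, (6,5) g=1 f=6]

expanded=(5,1); open=[(4,1) g=5 f=8, (4,2) g=4 f=8, (4,3) g=3 f=8, (4,4) g=2 f=8, (5,0) g=5 f=6, (5,5) g=2 f=8, (6,1) g=5 f=6, (6,2) g=4 f=6, (6,5) g=1 f=6]; closed=[(5,1), (5,2), (5,3), (5,4), (6,4)]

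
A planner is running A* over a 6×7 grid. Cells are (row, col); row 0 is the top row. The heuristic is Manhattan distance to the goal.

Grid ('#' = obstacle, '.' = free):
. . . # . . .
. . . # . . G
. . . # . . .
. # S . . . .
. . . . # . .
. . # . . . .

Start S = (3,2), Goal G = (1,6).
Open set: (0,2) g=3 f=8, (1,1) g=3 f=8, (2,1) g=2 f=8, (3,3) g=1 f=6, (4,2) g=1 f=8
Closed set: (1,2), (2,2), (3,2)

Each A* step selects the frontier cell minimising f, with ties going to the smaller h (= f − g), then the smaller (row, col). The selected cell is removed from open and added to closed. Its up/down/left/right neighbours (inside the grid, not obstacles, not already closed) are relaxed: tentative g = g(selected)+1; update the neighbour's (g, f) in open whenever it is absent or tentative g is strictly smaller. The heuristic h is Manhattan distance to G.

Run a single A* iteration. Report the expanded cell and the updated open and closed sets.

expanded=(3,3); open=[(0,2) g=3 f=8, (1,1) g=3 f=8, (2,1) g=2 f=8, (3,4) g=2 f=6, (4,2) g=1 f=8, (4,3) g=2 f=8]; closed=[(1,2), (2,2), (3,2), (3,3)]

step 1: expand (3,3) (f=6, h=5) → closed; open now [(0,2) g=3 f=8, (1,1) g=3 f=8, (2,1) g=2 f=8, (3,4) g=2 f=6, (4,2) g=1 f=8, (4,3) g=2 f=8]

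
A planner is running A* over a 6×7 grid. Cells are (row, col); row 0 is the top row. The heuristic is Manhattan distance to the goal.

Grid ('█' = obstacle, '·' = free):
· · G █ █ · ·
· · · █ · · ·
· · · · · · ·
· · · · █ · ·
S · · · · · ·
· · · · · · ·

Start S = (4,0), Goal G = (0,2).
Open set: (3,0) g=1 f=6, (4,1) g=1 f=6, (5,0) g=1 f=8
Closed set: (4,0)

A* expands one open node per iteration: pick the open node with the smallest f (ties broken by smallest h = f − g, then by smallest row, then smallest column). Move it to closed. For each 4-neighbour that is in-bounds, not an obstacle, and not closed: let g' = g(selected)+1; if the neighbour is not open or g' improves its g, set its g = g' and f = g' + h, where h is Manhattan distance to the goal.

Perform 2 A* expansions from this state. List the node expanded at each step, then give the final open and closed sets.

step 1: expand (3,0) (f=6, h=5) → closed; open now [(2,0) g=2 f=6, (3,1) g=2 f=6, (4,1) g=1 f=6, (5,0) g=1 f=8]
step 2: expand (2,0) (f=6, h=4) → closed; open now [(1,0) g=3 f=6, (2,1) g=3 f=6, (3,1) g=2 f=6, (4,1) g=1 f=6, (5,0) g=1 f=8]

order=[(3,0) → (2,0)]; open=[(1,0) g=3 f=6, (2,1) g=3 f=6, (3,1) g=2 f=6, (4,1) g=1 f=6, (5,0) g=1 f=8]; closed=[(2,0), (3,0), (4,0)]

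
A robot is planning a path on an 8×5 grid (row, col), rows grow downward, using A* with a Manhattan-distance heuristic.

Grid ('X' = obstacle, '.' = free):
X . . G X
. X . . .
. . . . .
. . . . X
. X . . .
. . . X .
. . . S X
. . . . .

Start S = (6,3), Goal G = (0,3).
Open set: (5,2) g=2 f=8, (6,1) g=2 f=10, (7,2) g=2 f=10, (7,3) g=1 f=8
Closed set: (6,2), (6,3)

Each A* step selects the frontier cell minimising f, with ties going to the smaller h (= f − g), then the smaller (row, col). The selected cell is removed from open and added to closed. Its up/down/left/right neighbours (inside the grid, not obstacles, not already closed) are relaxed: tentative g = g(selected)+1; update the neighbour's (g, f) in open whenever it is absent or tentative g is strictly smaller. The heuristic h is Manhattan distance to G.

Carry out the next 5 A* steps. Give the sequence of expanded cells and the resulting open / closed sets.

step 1: expand (5,2) (f=8, h=6) → closed; open now [(4,2) g=3 f=8, (5,1) g=3 f=10, (6,1) g=2 f=10, (7,2) g=2 f=10, (7,3) g=1 f=8]
step 2: expand (4,2) (f=8, h=5) → closed; open now [(3,2) g=4 f=8, (4,3) g=4 f=8, (5,1) g=3 f=10, (6,1) g=2 f=10, (7,2) g=2 f=10, (7,3) g=1 f=8]
step 3: expand (3,2) (f=8, h=4) → closed; open now [(2,2) g=5 f=8, (3,1) g=5 f=10, (3,3) g=5 f=8, (4,3) g=4 f=8, (5,1) g=3 f=10, (6,1) g=2 f=10, (7,2) g=2 f=10, (7,3) g=1 f=8]
step 4: expand (2,2) (f=8, h=3) → closed; open now [(1,2) g=6 f=8, (2,1) g=6 f=10, (2,3) g=6 f=8, (3,1) g=5 f=10, (3,3) g=5 f=8, (4,3) g=4 f=8, (5,1) g=3 f=10, (6,1) g=2 f=10, (7,2) g=2 f=10, (7,3) g=1 f=8]
step 5: expand (1,2) (f=8, h=2) → closed; open now [(0,2) g=7 f=8, (1,3) g=7 f=8, (2,1) g=6 f=10, (2,3) g=6 f=8, (3,1) g=5 f=10, (3,3) g=5 f=8, (4,3) g=4 f=8, (5,1) g=3 f=10, (6,1) g=2 f=10, (7,2) g=2 f=10, (7,3) g=1 f=8]

order=[(5,2) → (4,2) → (3,2) → (2,2) → (1,2)]; open=[(0,2) g=7 f=8, (1,3) g=7 f=8, (2,1) g=6 f=10, (2,3) g=6 f=8, (3,1) g=5 f=10, (3,3) g=5 f=8, (4,3) g=4 f=8, (5,1) g=3 f=10, (6,1) g=2 f=10, (7,2) g=2 f=10, (7,3) g=1 f=8]; closed=[(1,2), (2,2), (3,2), (4,2), (5,2), (6,2), (6,3)]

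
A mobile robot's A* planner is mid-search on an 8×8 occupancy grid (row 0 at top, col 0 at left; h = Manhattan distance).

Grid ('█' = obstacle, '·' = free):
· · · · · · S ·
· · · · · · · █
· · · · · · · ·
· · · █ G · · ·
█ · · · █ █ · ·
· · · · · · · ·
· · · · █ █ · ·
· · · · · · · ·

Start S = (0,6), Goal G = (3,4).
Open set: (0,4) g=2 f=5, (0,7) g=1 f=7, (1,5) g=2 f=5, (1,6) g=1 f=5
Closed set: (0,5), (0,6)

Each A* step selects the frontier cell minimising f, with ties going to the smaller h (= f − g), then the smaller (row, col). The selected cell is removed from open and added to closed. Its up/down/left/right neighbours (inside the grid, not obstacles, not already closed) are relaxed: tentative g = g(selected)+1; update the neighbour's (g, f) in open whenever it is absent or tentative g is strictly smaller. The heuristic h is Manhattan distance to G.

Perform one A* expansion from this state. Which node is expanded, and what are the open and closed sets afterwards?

step 1: expand (0,4) (f=5, h=3) → closed; open now [(0,3) g=3 f=7, (0,7) g=1 f=7, (1,4) g=3 f=5, (1,5) g=2 f=5, (1,6) g=1 f=5]

expanded=(0,4); open=[(0,3) g=3 f=7, (0,7) g=1 f=7, (1,4) g=3 f=5, (1,5) g=2 f=5, (1,6) g=1 f=5]; closed=[(0,4), (0,5), (0,6)]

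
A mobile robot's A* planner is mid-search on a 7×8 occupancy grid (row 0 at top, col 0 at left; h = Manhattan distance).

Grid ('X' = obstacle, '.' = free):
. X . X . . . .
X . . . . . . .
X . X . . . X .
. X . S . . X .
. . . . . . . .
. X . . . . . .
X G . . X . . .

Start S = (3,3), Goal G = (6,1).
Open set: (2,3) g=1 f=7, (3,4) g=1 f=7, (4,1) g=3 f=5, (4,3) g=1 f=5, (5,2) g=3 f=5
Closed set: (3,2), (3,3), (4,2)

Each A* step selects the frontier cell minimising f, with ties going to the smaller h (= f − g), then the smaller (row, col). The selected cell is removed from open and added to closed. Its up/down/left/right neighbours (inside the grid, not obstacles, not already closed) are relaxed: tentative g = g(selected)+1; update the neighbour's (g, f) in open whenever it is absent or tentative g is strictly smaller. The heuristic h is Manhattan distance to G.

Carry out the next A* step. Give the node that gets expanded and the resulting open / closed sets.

expanded=(4,1); open=[(2,3) g=1 f=7, (3,4) g=1 f=7, (4,0) g=4 f=7, (4,3) g=1 f=5, (5,2) g=3 f=5]; closed=[(3,2), (3,3), (4,1), (4,2)]

step 1: expand (4,1) (f=5, h=2) → closed; open now [(2,3) g=1 f=7, (3,4) g=1 f=7, (4,0) g=4 f=7, (4,3) g=1 f=5, (5,2) g=3 f=5]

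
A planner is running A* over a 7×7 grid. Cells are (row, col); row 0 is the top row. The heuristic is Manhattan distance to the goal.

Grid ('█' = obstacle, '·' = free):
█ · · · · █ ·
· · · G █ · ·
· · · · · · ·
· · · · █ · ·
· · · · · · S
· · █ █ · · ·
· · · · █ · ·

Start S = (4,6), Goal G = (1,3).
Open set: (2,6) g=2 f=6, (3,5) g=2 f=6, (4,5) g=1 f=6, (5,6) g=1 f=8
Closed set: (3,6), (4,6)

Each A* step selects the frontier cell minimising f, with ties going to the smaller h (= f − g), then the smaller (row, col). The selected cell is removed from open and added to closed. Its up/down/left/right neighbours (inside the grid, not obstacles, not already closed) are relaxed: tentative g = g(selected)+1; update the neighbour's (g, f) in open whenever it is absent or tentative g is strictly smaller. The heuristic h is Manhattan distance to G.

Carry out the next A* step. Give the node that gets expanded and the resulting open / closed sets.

expanded=(2,6); open=[(1,6) g=3 f=6, (2,5) g=3 f=6, (3,5) g=2 f=6, (4,5) g=1 f=6, (5,6) g=1 f=8]; closed=[(2,6), (3,6), (4,6)]

step 1: expand (2,6) (f=6, h=4) → closed; open now [(1,6) g=3 f=6, (2,5) g=3 f=6, (3,5) g=2 f=6, (4,5) g=1 f=6, (5,6) g=1 f=8]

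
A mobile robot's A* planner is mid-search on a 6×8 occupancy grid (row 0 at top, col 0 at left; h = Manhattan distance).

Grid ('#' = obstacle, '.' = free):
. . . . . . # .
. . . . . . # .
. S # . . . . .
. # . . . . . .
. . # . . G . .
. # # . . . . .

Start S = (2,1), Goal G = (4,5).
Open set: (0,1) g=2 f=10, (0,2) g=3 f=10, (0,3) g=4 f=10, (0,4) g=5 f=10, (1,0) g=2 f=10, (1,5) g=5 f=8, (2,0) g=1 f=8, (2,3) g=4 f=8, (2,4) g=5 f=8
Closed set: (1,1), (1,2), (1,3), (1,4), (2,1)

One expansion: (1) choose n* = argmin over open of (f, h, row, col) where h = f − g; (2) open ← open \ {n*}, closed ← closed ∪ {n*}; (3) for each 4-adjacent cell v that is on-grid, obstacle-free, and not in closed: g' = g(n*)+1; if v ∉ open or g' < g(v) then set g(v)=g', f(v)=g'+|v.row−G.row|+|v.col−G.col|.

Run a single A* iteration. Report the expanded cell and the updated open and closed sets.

expanded=(1,5); open=[(0,1) g=2 f=10, (0,2) g=3 f=10, (0,3) g=4 f=10, (0,4) g=5 f=10, (0,5) g=6 f=10, (1,0) g=2 f=10, (2,0) g=1 f=8, (2,3) g=4 f=8, (2,4) g=5 f=8, (2,5) g=6 f=8]; closed=[(1,1), (1,2), (1,3), (1,4), (1,5), (2,1)]

step 1: expand (1,5) (f=8, h=3) → closed; open now [(0,1) g=2 f=10, (0,2) g=3 f=10, (0,3) g=4 f=10, (0,4) g=5 f=10, (0,5) g=6 f=10, (1,0) g=2 f=10, (2,0) g=1 f=8, (2,3) g=4 f=8, (2,4) g=5 f=8, (2,5) g=6 f=8]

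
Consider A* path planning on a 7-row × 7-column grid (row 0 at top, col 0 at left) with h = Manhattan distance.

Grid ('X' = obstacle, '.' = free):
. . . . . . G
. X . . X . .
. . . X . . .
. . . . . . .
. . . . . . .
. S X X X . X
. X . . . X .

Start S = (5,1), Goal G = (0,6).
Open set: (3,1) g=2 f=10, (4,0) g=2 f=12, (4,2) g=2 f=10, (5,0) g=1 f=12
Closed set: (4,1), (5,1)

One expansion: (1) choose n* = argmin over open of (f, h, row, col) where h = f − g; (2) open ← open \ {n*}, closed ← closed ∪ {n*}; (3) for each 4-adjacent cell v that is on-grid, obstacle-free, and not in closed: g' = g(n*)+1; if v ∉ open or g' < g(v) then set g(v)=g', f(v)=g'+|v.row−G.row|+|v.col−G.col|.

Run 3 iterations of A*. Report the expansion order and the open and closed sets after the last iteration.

step 1: expand (3,1) (f=10, h=8) → closed; open now [(2,1) g=3 f=10, (3,0) g=3 f=12, (3,2) g=3 f=10, (4,0) g=2 f=12, (4,2) g=2 f=10, (5,0) g=1 f=12]
step 2: expand (2,1) (f=10, h=7) → closed; open now [(2,0) g=4 f=12, (2,2) g=4 f=10, (3,0) g=3 f=12, (3,2) g=3 f=10, (4,0) g=2 f=12, (4,2) g=2 f=10, (5,0) g=1 f=12]
step 3: expand (2,2) (f=10, h=6) → closed; open now [(1,2) g=5 f=10, (2,0) g=4 f=12, (3,0) g=3 f=12, (3,2) g=3 f=10, (4,0) g=2 f=12, (4,2) g=2 f=10, (5,0) g=1 f=12]

order=[(3,1) → (2,1) → (2,2)]; open=[(1,2) g=5 f=10, (2,0) g=4 f=12, (3,0) g=3 f=12, (3,2) g=3 f=10, (4,0) g=2 f=12, (4,2) g=2 f=10, (5,0) g=1 f=12]; closed=[(2,1), (2,2), (3,1), (4,1), (5,1)]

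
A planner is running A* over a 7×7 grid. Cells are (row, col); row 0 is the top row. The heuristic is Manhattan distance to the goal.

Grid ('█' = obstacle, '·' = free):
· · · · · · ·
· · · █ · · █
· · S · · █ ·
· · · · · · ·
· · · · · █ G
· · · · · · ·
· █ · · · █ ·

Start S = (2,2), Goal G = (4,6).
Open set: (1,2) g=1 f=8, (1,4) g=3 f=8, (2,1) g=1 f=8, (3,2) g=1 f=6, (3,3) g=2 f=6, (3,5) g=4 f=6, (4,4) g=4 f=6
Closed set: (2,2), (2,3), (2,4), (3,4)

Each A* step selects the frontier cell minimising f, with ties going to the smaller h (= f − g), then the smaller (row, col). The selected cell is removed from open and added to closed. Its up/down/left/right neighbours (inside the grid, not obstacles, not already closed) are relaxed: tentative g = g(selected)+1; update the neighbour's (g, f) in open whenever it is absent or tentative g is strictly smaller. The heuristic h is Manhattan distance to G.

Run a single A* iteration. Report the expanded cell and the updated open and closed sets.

step 1: expand (3,5) (f=6, h=2) → closed; open now [(1,2) g=1 f=8, (1,4) g=3 f=8, (2,1) g=1 f=8, (3,2) g=1 f=6, (3,3) g=2 f=6, (3,6) g=5 f=6, (4,4) g=4 f=6]

expanded=(3,5); open=[(1,2) g=1 f=8, (1,4) g=3 f=8, (2,1) g=1 f=8, (3,2) g=1 f=6, (3,3) g=2 f=6, (3,6) g=5 f=6, (4,4) g=4 f=6]; closed=[(2,2), (2,3), (2,4), (3,4), (3,5)]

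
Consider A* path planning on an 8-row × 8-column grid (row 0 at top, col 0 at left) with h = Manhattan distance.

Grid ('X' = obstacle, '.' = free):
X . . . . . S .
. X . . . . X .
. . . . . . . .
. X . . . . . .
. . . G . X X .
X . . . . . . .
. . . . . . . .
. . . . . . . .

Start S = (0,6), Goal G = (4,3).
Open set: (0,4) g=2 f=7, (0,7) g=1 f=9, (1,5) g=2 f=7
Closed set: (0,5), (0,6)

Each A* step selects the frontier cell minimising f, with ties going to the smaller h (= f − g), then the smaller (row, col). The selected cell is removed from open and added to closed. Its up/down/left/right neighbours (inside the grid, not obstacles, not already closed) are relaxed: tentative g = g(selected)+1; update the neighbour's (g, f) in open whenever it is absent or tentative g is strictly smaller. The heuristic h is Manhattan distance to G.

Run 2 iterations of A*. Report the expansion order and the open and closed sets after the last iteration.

step 1: expand (0,4) (f=7, h=5) → closed; open now [(0,3) g=3 f=7, (0,7) g=1 f=9, (1,4) g=3 f=7, (1,5) g=2 f=7]
step 2: expand (0,3) (f=7, h=4) → closed; open now [(0,2) g=4 f=9, (0,7) g=1 f=9, (1,3) g=4 f=7, (1,4) g=3 f=7, (1,5) g=2 f=7]

order=[(0,4) → (0,3)]; open=[(0,2) g=4 f=9, (0,7) g=1 f=9, (1,3) g=4 f=7, (1,4) g=3 f=7, (1,5) g=2 f=7]; closed=[(0,3), (0,4), (0,5), (0,6)]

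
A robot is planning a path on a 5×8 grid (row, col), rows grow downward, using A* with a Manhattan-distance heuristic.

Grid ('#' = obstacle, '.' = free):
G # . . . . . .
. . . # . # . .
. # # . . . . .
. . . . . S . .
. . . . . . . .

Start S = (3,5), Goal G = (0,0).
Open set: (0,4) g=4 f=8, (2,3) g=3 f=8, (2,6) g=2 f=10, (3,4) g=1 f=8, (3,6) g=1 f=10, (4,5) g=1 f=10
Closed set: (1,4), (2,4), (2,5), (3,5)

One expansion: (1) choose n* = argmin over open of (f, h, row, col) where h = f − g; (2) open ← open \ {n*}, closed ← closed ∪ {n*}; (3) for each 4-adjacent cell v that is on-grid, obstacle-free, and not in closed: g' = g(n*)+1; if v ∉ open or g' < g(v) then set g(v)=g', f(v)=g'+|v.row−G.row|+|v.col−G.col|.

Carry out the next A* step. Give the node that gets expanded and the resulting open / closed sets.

step 1: expand (0,4) (f=8, h=4) → closed; open now [(0,3) g=5 f=8, (0,5) g=5 f=10, (2,3) g=3 f=8, (2,6) g=2 f=10, (3,4) g=1 f=8, (3,6) g=1 f=10, (4,5) g=1 f=10]

expanded=(0,4); open=[(0,3) g=5 f=8, (0,5) g=5 f=10, (2,3) g=3 f=8, (2,6) g=2 f=10, (3,4) g=1 f=8, (3,6) g=1 f=10, (4,5) g=1 f=10]; closed=[(0,4), (1,4), (2,4), (2,5), (3,5)]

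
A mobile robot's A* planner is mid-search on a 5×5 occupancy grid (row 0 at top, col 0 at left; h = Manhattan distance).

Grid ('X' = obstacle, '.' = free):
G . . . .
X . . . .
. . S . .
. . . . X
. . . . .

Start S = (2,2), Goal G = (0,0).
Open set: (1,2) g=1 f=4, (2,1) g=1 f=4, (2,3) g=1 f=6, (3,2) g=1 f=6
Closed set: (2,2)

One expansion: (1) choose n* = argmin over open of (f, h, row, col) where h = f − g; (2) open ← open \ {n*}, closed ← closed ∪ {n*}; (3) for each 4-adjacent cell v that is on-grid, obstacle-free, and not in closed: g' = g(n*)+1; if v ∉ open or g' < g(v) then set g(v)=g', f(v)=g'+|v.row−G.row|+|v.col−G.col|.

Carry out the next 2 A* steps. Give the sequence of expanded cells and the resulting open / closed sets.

step 1: expand (1,2) (f=4, h=3) → closed; open now [(0,2) g=2 f=4, (1,1) g=2 f=4, (1,3) g=2 f=6, (2,1) g=1 f=4, (2,3) g=1 f=6, (3,2) g=1 f=6]
step 2: expand (0,2) (f=4, h=2) → closed; open now [(0,1) g=3 f=4, (0,3) g=3 f=6, (1,1) g=2 f=4, (1,3) g=2 f=6, (2,1) g=1 f=4, (2,3) g=1 f=6, (3,2) g=1 f=6]

order=[(1,2) → (0,2)]; open=[(0,1) g=3 f=4, (0,3) g=3 f=6, (1,1) g=2 f=4, (1,3) g=2 f=6, (2,1) g=1 f=4, (2,3) g=1 f=6, (3,2) g=1 f=6]; closed=[(0,2), (1,2), (2,2)]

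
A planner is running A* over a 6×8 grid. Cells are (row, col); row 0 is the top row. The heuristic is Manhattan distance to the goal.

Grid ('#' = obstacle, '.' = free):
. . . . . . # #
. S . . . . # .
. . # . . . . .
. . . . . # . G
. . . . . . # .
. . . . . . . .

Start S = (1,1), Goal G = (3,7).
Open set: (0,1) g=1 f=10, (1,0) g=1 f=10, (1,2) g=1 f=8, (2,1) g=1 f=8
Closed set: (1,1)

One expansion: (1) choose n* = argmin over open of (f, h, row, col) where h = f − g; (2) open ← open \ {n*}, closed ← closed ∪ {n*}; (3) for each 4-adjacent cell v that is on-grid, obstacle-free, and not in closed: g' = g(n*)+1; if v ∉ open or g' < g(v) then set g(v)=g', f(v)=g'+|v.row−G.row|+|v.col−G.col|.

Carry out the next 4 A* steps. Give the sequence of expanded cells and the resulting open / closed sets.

step 1: expand (1,2) (f=8, h=7) → closed; open now [(0,1) g=1 f=10, (0,2) g=2 f=10, (1,0) g=1 f=10, (1,3) g=2 f=8, (2,1) g=1 f=8]
step 2: expand (1,3) (f=8, h=6) → closed; open now [(0,1) g=1 f=10, (0,2) g=2 f=10, (0,3) g=3 f=10, (1,0) g=1 f=10, (1,4) g=3 f=8, (2,1) g=1 f=8, (2,3) g=3 f=8]
step 3: expand (1,4) (f=8, h=5) → closed; open now [(0,1) g=1 f=10, (0,2) g=2 f=10, (0,3) g=3 f=10, (0,4) g=4 f=10, (1,0) g=1 f=10, (1,5) g=4 f=8, (2,1) g=1 f=8, (2,3) g=3 f=8, (2,4) g=4 f=8]
step 4: expand (1,5) (f=8, h=4) → closed; open now [(0,1) g=1 f=10, (0,2) g=2 f=10, (0,3) g=3 f=10, (0,4) g=4 f=10, (0,5) g=5 f=10, (1,0) g=1 f=10, (2,1) g=1 f=8, (2,3) g=3 f=8, (2,4) g=4 f=8, (2,5) g=5 f=8]

order=[(1,2) → (1,3) → (1,4) → (1,5)]; open=[(0,1) g=1 f=10, (0,2) g=2 f=10, (0,3) g=3 f=10, (0,4) g=4 f=10, (0,5) g=5 f=10, (1,0) g=1 f=10, (2,1) g=1 f=8, (2,3) g=3 f=8, (2,4) g=4 f=8, (2,5) g=5 f=8]; closed=[(1,1), (1,2), (1,3), (1,4), (1,5)]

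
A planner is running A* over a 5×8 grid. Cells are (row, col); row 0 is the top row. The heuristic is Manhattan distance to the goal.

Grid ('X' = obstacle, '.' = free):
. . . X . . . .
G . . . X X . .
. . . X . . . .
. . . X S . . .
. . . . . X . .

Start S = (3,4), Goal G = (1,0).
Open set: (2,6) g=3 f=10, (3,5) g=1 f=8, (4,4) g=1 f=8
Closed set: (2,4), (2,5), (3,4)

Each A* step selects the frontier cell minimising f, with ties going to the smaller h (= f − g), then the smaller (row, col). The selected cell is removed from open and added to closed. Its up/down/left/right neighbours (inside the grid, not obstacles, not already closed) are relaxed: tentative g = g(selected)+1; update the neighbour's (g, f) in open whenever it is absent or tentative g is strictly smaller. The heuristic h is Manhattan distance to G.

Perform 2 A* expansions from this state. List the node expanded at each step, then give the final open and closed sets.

order=[(3,5) → (4,4)]; open=[(2,6) g=3 f=10, (3,6) g=2 f=10, (4,3) g=2 f=8]; closed=[(2,4), (2,5), (3,4), (3,5), (4,4)]

step 1: expand (3,5) (f=8, h=7) → closed; open now [(2,6) g=3 f=10, (3,6) g=2 f=10, (4,4) g=1 f=8]
step 2: expand (4,4) (f=8, h=7) → closed; open now [(2,6) g=3 f=10, (3,6) g=2 f=10, (4,3) g=2 f=8]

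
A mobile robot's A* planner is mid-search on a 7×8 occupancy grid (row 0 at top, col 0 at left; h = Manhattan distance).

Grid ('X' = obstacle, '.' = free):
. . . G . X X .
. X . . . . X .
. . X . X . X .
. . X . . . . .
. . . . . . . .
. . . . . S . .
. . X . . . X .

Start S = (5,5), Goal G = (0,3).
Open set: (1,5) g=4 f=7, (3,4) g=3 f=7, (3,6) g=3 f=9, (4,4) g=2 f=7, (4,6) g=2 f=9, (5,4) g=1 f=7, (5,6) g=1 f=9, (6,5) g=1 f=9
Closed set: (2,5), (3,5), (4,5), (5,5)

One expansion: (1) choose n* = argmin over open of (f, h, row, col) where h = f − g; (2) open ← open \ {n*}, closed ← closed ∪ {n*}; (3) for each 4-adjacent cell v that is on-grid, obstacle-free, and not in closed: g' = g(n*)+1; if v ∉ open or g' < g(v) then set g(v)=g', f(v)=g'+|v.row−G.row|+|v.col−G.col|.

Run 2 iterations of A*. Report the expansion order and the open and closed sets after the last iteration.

step 1: expand (1,5) (f=7, h=3) → closed; open now [(1,4) g=5 f=7, (3,4) g=3 f=7, (3,6) g=3 f=9, (4,4) g=2 f=7, (4,6) g=2 f=9, (5,4) g=1 f=7, (5,6) g=1 f=9, (6,5) g=1 f=9]
step 2: expand (1,4) (f=7, h=2) → closed; open now [(0,4) g=6 f=7, (1,3) g=6 f=7, (3,4) g=3 f=7, (3,6) g=3 f=9, (4,4) g=2 f=7, (4,6) g=2 f=9, (5,4) g=1 f=7, (5,6) g=1 f=9, (6,5) g=1 f=9]

order=[(1,5) → (1,4)]; open=[(0,4) g=6 f=7, (1,3) g=6 f=7, (3,4) g=3 f=7, (3,6) g=3 f=9, (4,4) g=2 f=7, (4,6) g=2 f=9, (5,4) g=1 f=7, (5,6) g=1 f=9, (6,5) g=1 f=9]; closed=[(1,4), (1,5), (2,5), (3,5), (4,5), (5,5)]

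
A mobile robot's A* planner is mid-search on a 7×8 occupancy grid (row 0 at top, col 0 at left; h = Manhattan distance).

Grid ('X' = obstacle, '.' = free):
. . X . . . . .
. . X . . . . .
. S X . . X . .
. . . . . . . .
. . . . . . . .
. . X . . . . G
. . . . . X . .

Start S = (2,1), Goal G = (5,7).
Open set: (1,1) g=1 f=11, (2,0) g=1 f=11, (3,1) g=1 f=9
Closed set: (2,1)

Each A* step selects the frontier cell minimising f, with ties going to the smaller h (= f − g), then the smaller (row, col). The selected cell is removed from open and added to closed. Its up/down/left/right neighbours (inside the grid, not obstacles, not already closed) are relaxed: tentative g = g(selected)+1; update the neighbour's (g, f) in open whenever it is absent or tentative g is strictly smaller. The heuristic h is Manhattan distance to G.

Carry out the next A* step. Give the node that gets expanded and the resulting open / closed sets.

step 1: expand (3,1) (f=9, h=8) → closed; open now [(1,1) g=1 f=11, (2,0) g=1 f=11, (3,0) g=2 f=11, (3,2) g=2 f=9, (4,1) g=2 f=9]

expanded=(3,1); open=[(1,1) g=1 f=11, (2,0) g=1 f=11, (3,0) g=2 f=11, (3,2) g=2 f=9, (4,1) g=2 f=9]; closed=[(2,1), (3,1)]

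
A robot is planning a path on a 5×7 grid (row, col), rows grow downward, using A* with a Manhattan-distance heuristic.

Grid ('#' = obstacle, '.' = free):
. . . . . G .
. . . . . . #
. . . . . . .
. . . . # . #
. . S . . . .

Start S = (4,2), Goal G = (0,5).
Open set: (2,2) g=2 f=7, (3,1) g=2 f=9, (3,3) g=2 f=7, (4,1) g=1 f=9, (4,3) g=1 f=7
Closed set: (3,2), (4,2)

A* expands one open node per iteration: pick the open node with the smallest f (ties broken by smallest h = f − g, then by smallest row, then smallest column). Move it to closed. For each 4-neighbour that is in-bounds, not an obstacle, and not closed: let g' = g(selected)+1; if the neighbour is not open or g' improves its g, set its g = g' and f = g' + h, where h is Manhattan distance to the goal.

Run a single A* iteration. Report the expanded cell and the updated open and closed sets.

expanded=(2,2); open=[(1,2) g=3 f=7, (2,1) g=3 f=9, (2,3) g=3 f=7, (3,1) g=2 f=9, (3,3) g=2 f=7, (4,1) g=1 f=9, (4,3) g=1 f=7]; closed=[(2,2), (3,2), (4,2)]

step 1: expand (2,2) (f=7, h=5) → closed; open now [(1,2) g=3 f=7, (2,1) g=3 f=9, (2,3) g=3 f=7, (3,1) g=2 f=9, (3,3) g=2 f=7, (4,1) g=1 f=9, (4,3) g=1 f=7]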